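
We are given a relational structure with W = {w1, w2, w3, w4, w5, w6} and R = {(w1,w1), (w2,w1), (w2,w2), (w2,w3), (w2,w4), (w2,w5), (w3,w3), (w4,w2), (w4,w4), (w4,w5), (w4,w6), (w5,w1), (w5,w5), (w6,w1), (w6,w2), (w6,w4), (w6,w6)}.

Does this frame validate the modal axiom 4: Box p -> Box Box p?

No

By correspondence theory, 4 is valid on a frame iff R is transitive.
Transitive: no — w2 R w4 and w4 R w6, but not w2 R w6.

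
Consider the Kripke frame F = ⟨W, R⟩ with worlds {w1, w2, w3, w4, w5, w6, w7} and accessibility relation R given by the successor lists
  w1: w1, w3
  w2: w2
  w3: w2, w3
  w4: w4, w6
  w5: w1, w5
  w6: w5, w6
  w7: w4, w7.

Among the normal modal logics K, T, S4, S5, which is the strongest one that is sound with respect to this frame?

T

Reflexive (axiom T): yes — every world is R-related to itself.
Transitive (axiom 4): no — w1 R w3 and w3 R w2, but not w1 R w2.
Euclidean (axiom 5): no — w1 R w3 and w1 R w1, but not w3 R w1.
So F validates K, T; S4 would additionally require R to be transitive. The strongest is T.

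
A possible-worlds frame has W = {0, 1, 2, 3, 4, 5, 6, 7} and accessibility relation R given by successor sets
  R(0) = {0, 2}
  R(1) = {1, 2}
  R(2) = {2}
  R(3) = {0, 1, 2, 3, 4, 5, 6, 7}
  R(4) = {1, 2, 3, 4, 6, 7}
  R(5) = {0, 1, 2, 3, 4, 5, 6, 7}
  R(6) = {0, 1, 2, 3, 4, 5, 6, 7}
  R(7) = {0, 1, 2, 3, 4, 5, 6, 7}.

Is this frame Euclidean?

Euclidean: no — 3 R 0 and 3 R 1, but not 0 R 1.

No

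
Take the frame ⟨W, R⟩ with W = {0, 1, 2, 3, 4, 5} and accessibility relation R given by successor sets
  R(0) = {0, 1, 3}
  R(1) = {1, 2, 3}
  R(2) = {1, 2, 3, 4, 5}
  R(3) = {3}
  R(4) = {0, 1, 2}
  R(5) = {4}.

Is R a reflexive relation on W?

No

Reflexive: no — 4 is not related to itself.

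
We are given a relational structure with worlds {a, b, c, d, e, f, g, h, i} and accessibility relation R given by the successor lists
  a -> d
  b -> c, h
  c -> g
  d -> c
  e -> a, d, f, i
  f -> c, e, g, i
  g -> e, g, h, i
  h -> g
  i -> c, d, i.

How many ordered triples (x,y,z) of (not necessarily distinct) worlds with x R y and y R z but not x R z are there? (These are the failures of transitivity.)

Enumerating: (a,d,c), (b,c,g), (b,h,g), (c,g,e), (c,g,h), (c,g,i), (d,c,g), (e,d,c), (e,f,c), (e,f,e), (e,f,g), (e,i,c), … and 14 more.
Total: 26.

26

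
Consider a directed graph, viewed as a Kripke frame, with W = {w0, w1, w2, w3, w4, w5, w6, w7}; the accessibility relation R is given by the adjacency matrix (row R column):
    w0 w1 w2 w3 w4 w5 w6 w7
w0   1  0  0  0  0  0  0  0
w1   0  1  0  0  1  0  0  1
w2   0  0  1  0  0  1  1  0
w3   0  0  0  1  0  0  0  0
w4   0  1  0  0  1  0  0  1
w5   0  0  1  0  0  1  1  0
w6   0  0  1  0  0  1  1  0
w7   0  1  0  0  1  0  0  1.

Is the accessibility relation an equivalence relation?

Reflexive: yes — every world is R-related to itself.
Symmetric: yes — every pair in R has its reverse in R.
Transitive: yes — every two-step R-path is closed by a direct edge.
So R is an equivalence relation.

Yes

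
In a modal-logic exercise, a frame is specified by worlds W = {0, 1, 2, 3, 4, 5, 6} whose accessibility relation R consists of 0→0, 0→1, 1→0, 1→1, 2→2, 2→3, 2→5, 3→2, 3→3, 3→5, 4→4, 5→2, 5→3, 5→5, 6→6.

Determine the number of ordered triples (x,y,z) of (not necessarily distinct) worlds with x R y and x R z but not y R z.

R is Euclidean; there are no such tuples.

0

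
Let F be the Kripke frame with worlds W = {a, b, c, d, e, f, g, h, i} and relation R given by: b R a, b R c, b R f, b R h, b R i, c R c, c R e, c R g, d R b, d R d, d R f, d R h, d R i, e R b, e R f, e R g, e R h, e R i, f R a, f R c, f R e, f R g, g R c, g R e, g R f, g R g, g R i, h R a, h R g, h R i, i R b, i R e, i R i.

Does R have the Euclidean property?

No

Euclidean: no — b R a and b R c, but not a R c.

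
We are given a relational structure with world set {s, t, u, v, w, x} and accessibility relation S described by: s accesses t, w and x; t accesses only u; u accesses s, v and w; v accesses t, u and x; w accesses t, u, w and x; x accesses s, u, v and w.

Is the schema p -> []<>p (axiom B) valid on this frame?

No

The schema B characterises exactly the symmetric frames.
Symmetric: no — s S t but not t S s.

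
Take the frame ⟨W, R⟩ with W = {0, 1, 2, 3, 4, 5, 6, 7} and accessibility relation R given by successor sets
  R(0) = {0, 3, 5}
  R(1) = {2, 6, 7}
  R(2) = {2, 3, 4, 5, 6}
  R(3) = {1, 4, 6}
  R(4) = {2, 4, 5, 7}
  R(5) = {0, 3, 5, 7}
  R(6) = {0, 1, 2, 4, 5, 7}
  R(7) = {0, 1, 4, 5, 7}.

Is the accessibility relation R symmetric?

Symmetric: no — 0 R 3 but not 3 R 0.

No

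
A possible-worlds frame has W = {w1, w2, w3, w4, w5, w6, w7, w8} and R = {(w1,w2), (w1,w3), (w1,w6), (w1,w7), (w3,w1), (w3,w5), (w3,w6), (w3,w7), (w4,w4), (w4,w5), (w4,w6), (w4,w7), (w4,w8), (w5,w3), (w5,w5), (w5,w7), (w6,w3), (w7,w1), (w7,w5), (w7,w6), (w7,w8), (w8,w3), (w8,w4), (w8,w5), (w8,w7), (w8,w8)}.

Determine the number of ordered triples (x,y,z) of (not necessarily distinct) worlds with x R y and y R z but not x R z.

Enumerating: (w1,w3,w1), (w1,w3,w5), (w1,w7,w1), (w1,w7,w5), (w1,w7,w8), (w3,w1,w2), (w3,w1,w3), (w3,w5,w3), (w3,w6,w3), (w3,w7,w8), (w4,w5,w3), (w4,w6,w3), … and 25 more.
Total: 37.

37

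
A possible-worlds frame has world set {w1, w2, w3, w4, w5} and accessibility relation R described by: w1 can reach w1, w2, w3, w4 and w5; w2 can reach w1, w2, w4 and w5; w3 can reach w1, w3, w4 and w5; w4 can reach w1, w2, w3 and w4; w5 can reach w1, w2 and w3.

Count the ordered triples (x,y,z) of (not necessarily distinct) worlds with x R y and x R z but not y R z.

Enumerating: (w1,w2,w3), (w1,w3,w2), (w1,w4,w5), (w1,w5,w4), (w1,w5,w5), (w2,w4,w5), (w2,w5,w4), (w2,w5,w5), (w3,w4,w5), (w3,w5,w4), (w3,w5,w5), (w4,w2,w3), (w4,w3,w2), (w5,w2,w3), (w5,w3,w2).

15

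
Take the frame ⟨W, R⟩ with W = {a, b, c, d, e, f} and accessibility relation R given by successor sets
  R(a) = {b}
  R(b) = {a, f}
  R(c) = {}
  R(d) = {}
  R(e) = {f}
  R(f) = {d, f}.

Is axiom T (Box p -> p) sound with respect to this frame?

The schema T characterises exactly the reflexive frames.
Reflexive: no — a is not related to itself.

No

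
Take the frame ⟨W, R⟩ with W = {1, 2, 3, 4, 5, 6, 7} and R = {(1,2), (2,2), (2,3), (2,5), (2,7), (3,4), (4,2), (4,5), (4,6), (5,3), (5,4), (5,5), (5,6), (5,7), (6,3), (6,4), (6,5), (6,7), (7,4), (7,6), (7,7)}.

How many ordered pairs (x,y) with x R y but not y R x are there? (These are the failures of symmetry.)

10

Enumerating: (1,2), (2,3), (2,5), (2,7), (3,4), (4,2), (5,3), (5,7), (6,3), (7,4).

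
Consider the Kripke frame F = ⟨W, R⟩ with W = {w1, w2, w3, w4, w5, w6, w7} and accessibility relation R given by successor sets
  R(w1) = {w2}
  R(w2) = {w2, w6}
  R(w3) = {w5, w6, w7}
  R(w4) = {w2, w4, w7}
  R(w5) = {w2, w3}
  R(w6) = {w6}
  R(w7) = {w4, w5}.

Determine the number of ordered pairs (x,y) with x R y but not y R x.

Enumerating: (w1,w2), (w2,w6), (w3,w6), (w3,w7), (w4,w2), (w5,w2), (w7,w5).

7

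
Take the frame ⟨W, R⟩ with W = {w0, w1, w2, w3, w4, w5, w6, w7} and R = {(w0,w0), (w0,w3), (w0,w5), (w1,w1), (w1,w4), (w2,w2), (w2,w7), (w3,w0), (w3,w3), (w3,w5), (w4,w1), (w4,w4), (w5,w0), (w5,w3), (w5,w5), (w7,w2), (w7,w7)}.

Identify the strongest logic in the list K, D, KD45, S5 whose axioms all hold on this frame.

Serial (axiom D): no — w6 has no R-successor.
Euclidean (axiom 5): yes — any two successors of a common world are R-related.
Transitive (axiom 4): yes — every two-step R-path is closed by a direct edge.
Reflexive (axiom T): no — w6 is not related to itself.
So F validates K; D would additionally require R to be serial. The strongest is K.

K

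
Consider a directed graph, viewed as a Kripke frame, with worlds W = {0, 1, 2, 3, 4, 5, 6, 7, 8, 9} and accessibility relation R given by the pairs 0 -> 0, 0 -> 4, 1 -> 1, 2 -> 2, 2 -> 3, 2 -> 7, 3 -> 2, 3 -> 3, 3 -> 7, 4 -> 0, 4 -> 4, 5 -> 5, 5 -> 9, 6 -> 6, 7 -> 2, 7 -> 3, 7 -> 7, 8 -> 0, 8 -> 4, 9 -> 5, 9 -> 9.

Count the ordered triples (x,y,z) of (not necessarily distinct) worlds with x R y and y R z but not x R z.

0

R is transitive; there are no such tuples.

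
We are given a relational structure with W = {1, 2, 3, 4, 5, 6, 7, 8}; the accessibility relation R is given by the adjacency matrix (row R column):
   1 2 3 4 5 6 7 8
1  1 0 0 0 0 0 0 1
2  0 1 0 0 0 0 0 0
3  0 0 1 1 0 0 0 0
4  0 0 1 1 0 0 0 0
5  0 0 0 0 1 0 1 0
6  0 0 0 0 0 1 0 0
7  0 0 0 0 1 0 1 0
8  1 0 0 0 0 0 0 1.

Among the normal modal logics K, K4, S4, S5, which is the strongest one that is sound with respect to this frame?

Transitive (axiom 4): yes — every two-step R-path is closed by a direct edge.
Reflexive (axiom T): yes — every world is R-related to itself.
Euclidean (axiom 5): yes — any two successors of a common world are R-related.
So F validates K, K4, S4, S5. The strongest is S5.

S5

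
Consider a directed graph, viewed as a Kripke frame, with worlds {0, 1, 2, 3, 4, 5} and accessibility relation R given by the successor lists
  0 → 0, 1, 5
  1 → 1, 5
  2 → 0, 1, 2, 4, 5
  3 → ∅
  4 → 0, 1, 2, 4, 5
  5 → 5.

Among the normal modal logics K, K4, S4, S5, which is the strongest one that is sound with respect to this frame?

Transitive (axiom 4): yes — every two-step R-path is closed by a direct edge.
Reflexive (axiom T): no — 3 is not related to itself.
Euclidean (axiom 5): no — 0 R 5 and 0 R 1, but not 5 R 1.
So F validates K, K4; S4 would additionally require R to be reflexive. The strongest is K4.

K4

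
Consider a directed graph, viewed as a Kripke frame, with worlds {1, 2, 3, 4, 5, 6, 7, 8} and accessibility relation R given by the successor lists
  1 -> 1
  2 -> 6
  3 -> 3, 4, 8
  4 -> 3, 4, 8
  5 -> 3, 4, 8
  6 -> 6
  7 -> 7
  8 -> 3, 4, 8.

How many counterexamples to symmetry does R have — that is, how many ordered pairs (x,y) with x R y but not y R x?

4

Enumerating: (2,6), (5,3), (5,4), (5,8).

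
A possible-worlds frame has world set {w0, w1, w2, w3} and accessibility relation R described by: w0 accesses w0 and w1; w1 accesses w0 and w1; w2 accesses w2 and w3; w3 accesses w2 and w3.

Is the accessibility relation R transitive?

Transitive: yes — every two-step R-path is closed by a direct edge.

Yes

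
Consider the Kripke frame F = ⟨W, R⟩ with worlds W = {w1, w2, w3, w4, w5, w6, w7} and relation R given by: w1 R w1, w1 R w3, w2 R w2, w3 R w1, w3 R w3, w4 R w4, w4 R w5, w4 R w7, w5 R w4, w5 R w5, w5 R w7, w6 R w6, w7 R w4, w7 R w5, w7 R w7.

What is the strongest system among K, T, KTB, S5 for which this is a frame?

S5

Reflexive (axiom T): yes — every world is R-related to itself.
Symmetric (axiom B): yes — every pair in R has its reverse in R.
Euclidean (axiom 5): yes — any two successors of a common world are R-related.
So F validates K, T, KTB, S5. The strongest is S5.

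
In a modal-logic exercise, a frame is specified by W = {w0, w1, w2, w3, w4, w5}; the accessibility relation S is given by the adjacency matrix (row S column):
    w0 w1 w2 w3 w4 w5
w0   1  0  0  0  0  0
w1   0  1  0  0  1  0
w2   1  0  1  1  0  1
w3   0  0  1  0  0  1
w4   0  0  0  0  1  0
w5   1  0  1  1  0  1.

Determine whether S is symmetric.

No

Symmetric: no — w1 S w4 but not w4 S w1.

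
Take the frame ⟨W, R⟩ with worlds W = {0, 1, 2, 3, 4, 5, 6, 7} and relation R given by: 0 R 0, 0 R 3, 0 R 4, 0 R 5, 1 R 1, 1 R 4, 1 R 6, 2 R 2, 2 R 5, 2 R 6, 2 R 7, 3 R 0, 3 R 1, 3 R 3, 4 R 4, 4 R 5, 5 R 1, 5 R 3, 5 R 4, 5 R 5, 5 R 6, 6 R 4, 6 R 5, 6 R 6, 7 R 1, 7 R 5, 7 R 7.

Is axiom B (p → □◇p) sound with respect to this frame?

Axiom B corresponds to the accessibility relation being symmetric.
Symmetric: no — 0 R 4 but not 4 R 0.

No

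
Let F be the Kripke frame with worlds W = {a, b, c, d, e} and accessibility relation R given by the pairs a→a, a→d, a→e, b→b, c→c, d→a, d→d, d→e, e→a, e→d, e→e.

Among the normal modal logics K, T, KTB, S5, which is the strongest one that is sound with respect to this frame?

S5

Reflexive (axiom T): yes — every world is R-related to itself.
Symmetric (axiom B): yes — every pair in R has its reverse in R.
Euclidean (axiom 5): yes — any two successors of a common world are R-related.
So F validates K, T, KTB, S5. The strongest is S5.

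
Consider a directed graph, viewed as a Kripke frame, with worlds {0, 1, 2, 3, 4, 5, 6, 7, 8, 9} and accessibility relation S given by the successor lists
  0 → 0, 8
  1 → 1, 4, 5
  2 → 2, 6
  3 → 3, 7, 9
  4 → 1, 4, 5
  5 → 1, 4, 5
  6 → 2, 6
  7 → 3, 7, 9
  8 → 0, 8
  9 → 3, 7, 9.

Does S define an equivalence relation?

Yes

Reflexive: yes — every world is S-related to itself.
Symmetric: yes — every pair in S has its reverse in S.
Transitive: yes — every two-step S-path is closed by a direct edge.
So S is an equivalence relation.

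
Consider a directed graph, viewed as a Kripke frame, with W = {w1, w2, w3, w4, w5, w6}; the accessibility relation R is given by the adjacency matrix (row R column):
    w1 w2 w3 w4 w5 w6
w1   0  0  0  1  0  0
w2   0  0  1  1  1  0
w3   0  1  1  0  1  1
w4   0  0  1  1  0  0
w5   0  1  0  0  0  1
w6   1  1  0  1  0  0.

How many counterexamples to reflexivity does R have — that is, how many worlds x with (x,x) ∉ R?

4

Enumerating: w1, w2, w5, w6.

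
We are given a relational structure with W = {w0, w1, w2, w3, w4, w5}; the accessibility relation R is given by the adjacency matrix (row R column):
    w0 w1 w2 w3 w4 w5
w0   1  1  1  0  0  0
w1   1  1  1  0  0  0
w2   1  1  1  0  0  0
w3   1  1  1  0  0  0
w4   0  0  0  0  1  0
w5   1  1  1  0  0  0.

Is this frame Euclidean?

Yes

Euclidean: yes — any two successors of a common world are R-related.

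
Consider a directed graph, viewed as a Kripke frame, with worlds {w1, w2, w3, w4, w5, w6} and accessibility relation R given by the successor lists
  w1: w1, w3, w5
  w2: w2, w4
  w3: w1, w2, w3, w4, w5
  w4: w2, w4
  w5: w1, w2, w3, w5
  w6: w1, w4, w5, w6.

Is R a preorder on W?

Reflexive: yes — every world is R-related to itself.
Transitive: no — w1 R w3 and w3 R w2, but not w1 R w2.
So R is not a preorder.

No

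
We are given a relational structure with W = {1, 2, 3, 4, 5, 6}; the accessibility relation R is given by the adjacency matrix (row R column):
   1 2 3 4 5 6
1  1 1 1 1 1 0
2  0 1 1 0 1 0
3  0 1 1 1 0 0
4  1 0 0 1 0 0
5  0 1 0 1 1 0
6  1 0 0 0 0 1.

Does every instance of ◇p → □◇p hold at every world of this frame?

No

Axiom 5 corresponds to the accessibility relation being Euclidean.
Euclidean: no — 1 R 2 and 1 R 4, but not 2 R 4.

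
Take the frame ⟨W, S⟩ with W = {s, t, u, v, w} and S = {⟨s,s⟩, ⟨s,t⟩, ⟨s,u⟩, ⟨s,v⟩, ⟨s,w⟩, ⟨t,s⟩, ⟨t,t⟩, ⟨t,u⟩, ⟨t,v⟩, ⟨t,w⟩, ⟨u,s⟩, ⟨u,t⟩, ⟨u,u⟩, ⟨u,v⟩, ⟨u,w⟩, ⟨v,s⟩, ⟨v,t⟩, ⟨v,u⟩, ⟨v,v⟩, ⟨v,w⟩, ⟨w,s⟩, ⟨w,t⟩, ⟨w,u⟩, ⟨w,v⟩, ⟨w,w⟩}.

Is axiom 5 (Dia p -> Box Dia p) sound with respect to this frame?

Axiom 5 corresponds to the accessibility relation being Euclidean.
Euclidean: yes — any two successors of a common world are S-related.

Yes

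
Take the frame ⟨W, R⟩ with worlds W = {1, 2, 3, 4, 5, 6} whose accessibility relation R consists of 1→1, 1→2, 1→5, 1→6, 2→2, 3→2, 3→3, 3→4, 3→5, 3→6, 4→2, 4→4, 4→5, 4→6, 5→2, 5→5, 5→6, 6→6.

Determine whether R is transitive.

Yes

Transitive: yes — every two-step R-path is closed by a direct edge.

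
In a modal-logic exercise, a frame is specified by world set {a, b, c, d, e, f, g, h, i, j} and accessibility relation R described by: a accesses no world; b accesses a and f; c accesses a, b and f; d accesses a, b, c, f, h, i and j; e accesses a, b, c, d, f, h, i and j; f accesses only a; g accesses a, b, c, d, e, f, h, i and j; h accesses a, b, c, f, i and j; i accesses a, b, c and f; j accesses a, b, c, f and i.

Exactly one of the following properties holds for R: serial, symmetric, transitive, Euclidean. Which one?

Serial: no — a has no R-successor.
Symmetric: no — b R a but not a R b.
Transitive: yes — every two-step R-path is closed by a direct edge.
Euclidean: no — b R a and b R f, but not a R f.
Only transitive holds.

transitive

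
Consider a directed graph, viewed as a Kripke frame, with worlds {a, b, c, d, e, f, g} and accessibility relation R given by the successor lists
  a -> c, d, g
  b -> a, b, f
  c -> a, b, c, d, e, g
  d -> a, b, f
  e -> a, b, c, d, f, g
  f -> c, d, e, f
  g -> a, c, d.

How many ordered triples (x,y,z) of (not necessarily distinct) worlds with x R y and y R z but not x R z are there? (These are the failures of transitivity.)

38

Enumerating: (a,c,a), (a,c,b), (a,c,e), (a,d,a), (a,d,b), (a,d,f), (a,g,a), (b,a,c), (b,a,d), (b,a,g), (b,f,c), (b,f,d), … and 26 more.
Total: 38.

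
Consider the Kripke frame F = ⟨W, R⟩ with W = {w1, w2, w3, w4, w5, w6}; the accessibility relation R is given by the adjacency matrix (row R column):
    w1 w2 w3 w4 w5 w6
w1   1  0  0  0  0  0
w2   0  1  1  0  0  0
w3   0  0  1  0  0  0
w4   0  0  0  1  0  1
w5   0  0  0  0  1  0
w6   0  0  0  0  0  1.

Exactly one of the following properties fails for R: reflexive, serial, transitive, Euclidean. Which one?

Reflexive: yes — every world is R-related to itself.
Serial: yes — every world has a successor (e.g. w1 R w1).
Transitive: yes — every two-step R-path is closed by a direct edge.
Euclidean: no — w2 R w3 and w2 R w2, but not w3 R w2.
Only Euclidean fails.

Euclidean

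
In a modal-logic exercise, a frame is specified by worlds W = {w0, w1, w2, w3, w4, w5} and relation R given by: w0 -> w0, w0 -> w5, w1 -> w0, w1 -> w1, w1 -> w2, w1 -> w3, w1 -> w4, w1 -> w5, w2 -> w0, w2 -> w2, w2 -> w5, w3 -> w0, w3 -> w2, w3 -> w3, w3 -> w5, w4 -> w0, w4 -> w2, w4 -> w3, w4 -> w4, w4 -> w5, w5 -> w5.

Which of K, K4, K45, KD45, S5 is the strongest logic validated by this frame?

Transitive (axiom 4): yes — every two-step R-path is closed by a direct edge.
Euclidean (axiom 5): no — w1 R w0 and w1 R w2, but not w0 R w2.
Serial (axiom D): yes — every world has a successor (e.g. w0 R w0).
Reflexive (axiom T): yes — every world is R-related to itself.
So F validates K, K4; K45 would additionally require R to be Euclidean. The strongest is K4.

K4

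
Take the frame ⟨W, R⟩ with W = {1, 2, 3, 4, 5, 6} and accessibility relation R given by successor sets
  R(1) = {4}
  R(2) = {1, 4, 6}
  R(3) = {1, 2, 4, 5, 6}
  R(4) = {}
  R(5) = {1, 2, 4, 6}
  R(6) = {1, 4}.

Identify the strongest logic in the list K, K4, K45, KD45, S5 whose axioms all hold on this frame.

Transitive (axiom 4): yes — every two-step R-path is closed by a direct edge.
Euclidean (axiom 5): no — 2 R 1 and 2 R 6, but not 1 R 6.
Serial (axiom D): no — 4 has no R-successor.
Reflexive (axiom T): no — 1 is not related to itself.
So F validates K, K4; K45 would additionally require R to be Euclidean. The strongest is K4.

K4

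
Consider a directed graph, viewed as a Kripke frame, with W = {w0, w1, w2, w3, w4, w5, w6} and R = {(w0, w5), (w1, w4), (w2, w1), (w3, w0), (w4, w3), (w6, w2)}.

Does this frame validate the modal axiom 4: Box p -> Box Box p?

Axiom 4 corresponds to the accessibility relation being transitive.
Transitive: no — w1 R w4 and w4 R w3, but not w1 R w3.

No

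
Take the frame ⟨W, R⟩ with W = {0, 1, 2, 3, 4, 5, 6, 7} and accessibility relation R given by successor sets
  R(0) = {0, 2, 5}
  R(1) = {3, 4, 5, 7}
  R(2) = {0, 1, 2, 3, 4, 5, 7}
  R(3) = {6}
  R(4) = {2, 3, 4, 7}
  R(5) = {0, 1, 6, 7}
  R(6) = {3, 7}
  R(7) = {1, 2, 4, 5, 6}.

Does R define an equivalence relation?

Reflexive: no — 1 is not related to itself.
Symmetric: no — 1 R 3 but not 3 R 1.
Transitive: no — 0 R 2 and 2 R 1, but not 0 R 1.
So R is not an equivalence relation.

No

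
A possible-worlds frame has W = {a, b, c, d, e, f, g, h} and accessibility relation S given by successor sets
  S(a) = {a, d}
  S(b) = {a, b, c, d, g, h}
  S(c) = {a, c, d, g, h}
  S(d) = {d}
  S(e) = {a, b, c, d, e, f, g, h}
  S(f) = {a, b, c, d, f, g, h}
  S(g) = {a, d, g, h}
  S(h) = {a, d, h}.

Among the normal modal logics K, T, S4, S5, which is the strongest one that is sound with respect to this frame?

S4

Reflexive (axiom T): yes — every world is S-related to itself.
Transitive (axiom 4): yes — every two-step S-path is closed by a direct edge.
Euclidean (axiom 5): no — b S a and b S c, but not a S c.
So F validates K, T, S4; S5 would additionally require S to be Euclidean. The strongest is S4.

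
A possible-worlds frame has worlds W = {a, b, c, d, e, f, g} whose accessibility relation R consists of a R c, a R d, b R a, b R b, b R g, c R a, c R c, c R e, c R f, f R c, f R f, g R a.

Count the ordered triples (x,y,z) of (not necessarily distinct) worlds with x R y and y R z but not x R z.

Enumerating: (a,c,a), (a,c,e), (a,c,f), (b,a,c), (b,a,d), (c,a,d), (f,c,a), (f,c,e), (g,a,c), (g,a,d).

10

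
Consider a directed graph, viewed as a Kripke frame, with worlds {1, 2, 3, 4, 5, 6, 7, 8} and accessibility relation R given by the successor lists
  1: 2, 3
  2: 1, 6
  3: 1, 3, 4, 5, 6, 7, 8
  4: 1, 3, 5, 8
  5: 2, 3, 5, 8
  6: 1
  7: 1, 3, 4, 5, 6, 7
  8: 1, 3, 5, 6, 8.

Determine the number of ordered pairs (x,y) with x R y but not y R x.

Enumerating: (2,6), (3,6), (4,1), (4,5), (4,8), (5,2), (6,1), (7,1), (7,4), (7,5), (7,6), (8,1), (8,6).

13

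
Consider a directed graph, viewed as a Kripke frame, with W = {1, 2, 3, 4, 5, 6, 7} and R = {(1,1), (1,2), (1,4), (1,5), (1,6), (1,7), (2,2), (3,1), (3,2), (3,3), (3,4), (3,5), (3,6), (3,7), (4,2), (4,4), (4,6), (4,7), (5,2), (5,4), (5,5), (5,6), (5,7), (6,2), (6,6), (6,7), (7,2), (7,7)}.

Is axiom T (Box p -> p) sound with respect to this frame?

Yes

By correspondence theory, T is valid on a frame iff R is reflexive.
Reflexive: yes — every world is R-related to itself.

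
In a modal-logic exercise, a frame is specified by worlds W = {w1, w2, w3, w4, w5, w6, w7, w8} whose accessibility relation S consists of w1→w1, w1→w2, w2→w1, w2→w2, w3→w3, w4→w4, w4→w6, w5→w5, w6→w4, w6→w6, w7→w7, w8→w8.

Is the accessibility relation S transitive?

Yes

Transitive: yes — every two-step S-path is closed by a direct edge.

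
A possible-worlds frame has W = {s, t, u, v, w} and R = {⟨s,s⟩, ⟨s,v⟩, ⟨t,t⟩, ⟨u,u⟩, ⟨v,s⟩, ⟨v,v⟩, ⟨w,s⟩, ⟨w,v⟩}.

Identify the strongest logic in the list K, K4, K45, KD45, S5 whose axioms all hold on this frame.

KD45

Transitive (axiom 4): yes — every two-step R-path is closed by a direct edge.
Euclidean (axiom 5): yes — any two successors of a common world are R-related.
Serial (axiom D): yes — every world has a successor (e.g. s R s).
Reflexive (axiom T): no — w is not related to itself.
So F validates K, K4, K45, KD45; S5 would additionally require R to be reflexive. The strongest is KD45.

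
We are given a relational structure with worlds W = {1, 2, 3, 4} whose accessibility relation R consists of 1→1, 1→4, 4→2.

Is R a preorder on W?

Reflexive: no — 2 is not related to itself.
Transitive: no — 1 R 4 and 4 R 2, but not 1 R 2.
So R is not a preorder.

No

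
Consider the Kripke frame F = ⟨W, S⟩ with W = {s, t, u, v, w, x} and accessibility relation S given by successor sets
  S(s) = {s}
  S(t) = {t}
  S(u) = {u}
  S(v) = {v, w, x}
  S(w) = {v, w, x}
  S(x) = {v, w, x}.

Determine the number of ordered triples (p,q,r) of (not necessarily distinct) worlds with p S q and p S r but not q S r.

0

S is Euclidean; there are no such tuples.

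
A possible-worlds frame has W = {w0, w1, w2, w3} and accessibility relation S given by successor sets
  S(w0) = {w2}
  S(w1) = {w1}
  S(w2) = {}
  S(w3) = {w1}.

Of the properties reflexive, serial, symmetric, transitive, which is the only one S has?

Reflexive: no — w0 is not related to itself.
Serial: no — w2 has no S-successor.
Symmetric: no — w0 S w2 but not w2 S w0.
Transitive: yes — every two-step S-path is closed by a direct edge.
Only transitive holds.

transitive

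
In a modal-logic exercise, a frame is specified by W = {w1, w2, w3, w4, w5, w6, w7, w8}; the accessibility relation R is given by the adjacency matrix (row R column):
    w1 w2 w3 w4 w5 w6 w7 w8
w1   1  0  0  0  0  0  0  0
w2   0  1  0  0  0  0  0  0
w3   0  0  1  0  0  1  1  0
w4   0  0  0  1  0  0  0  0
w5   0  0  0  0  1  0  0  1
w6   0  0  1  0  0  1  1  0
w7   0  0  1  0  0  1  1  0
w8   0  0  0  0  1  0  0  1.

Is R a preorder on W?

Yes

Reflexive: yes — every world is R-related to itself.
Transitive: yes — every two-step R-path is closed by a direct edge.
So R is a preorder.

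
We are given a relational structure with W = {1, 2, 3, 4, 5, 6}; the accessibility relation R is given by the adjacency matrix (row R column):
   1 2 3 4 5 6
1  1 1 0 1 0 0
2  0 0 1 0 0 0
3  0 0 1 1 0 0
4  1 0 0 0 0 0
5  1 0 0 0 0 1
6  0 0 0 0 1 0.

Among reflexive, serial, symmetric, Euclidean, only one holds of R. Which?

serial

Reflexive: no — 2 is not related to itself.
Serial: yes — every world has a successor (e.g. 1 R 1).
Symmetric: no — 1 R 2 but not 2 R 1.
Euclidean: no — 1 R 2 and 1 R 4, but not 2 R 4.
Only serial holds.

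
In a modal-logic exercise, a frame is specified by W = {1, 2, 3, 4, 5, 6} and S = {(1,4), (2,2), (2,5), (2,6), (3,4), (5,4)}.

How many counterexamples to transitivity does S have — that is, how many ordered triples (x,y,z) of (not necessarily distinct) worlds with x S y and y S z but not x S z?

Enumerating: (2,5,4).

1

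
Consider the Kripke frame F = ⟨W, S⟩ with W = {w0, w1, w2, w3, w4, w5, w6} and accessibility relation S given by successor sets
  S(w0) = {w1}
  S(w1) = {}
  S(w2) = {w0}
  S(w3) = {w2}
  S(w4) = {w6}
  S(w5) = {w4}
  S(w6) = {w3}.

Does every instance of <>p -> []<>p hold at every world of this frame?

No

Axiom 5 corresponds to the accessibility relation being Euclidean.
Euclidean: no — w0 S w1 and w0 S w1, but not w1 S w1.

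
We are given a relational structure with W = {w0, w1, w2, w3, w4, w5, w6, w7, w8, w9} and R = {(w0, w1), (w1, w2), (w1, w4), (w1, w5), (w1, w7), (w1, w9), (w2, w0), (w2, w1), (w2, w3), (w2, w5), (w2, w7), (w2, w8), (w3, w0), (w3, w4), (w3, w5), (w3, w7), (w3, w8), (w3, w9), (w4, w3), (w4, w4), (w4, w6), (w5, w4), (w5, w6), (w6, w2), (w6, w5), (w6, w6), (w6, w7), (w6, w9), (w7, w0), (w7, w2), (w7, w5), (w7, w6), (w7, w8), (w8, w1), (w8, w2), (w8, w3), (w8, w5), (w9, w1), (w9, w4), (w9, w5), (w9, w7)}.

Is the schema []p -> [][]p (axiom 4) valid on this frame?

No

By correspondence theory, 4 is valid on a frame iff R is transitive.
Transitive: no — w0 R w1 and w1 R w2, but not w0 R w2.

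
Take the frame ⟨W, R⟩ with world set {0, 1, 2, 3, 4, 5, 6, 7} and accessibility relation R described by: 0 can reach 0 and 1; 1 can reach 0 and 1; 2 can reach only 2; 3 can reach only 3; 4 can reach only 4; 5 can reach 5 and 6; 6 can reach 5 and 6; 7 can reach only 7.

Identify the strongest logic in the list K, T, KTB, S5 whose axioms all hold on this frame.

Reflexive (axiom T): yes — every world is R-related to itself.
Symmetric (axiom B): yes — every pair in R has its reverse in R.
Euclidean (axiom 5): yes — any two successors of a common world are R-related.
So F validates K, T, KTB, S5. The strongest is S5.

S5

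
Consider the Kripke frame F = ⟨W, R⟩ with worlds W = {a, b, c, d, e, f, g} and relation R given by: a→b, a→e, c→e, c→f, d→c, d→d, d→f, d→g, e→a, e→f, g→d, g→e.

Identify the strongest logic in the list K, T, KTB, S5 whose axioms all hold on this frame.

K

Reflexive (axiom T): no — a is not related to itself.
Symmetric (axiom B): no — a R b but not b R a.
Euclidean (axiom 5): no — a R b and a R e, but not b R e.
So F validates K; T would additionally require R to be reflexive. The strongest is K.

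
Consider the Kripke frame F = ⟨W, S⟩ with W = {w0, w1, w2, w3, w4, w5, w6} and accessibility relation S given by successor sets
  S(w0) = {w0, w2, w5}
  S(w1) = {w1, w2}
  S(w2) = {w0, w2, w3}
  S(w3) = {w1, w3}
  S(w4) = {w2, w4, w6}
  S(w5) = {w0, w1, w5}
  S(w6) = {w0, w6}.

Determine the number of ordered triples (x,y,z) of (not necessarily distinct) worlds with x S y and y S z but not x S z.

Enumerating: (w0,w2,w3), (w0,w5,w1), (w1,w2,w0), (w1,w2,w3), (w2,w0,w5), (w2,w3,w1), (w3,w1,w2), (w4,w2,w0), (w4,w2,w3), (w4,w6,w0), (w5,w0,w2), (w5,w1,w2), (w6,w0,w2), (w6,w0,w5).

14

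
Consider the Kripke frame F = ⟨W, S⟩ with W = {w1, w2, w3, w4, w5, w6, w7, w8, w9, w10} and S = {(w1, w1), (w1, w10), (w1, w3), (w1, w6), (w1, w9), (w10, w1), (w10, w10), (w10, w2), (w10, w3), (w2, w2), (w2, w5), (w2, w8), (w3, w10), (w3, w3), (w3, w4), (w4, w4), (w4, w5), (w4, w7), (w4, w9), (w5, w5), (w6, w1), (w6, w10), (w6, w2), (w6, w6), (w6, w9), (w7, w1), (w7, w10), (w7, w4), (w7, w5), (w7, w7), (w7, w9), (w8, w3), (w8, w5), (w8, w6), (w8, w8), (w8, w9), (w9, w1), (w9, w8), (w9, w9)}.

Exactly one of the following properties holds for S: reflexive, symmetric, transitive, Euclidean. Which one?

Reflexive: yes — every world is S-related to itself.
Symmetric: no — w1 S w3 but not w3 S w1.
Transitive: no — w1 S w10 and w10 S w2, but not w1 S w2.
Euclidean: no — w1 S w10 and w1 S w6, but not w10 S w6.
Only reflexive holds.

reflexive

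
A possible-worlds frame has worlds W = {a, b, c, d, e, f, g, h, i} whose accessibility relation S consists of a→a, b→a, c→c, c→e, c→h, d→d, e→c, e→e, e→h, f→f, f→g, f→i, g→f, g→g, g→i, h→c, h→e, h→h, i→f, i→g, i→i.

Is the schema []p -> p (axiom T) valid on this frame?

No

The schema T characterises exactly the reflexive frames.
Reflexive: no — b is not related to itself.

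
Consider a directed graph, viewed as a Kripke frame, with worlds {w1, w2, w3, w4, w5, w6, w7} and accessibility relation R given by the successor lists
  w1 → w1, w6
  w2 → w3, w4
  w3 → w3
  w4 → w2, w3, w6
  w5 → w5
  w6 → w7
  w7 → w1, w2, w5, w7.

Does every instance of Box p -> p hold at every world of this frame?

No

The schema T characterises exactly the reflexive frames.
Reflexive: no — w2 is not related to itself.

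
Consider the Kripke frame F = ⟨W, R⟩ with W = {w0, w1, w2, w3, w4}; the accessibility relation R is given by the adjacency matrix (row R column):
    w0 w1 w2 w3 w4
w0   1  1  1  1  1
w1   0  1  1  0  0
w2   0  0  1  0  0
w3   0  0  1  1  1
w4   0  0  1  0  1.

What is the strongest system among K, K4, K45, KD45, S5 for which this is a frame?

Transitive (axiom 4): yes — every two-step R-path is closed by a direct edge.
Euclidean (axiom 5): no — w0 R w1 and w0 R w3, but not w1 R w3.
Serial (axiom D): yes — every world has a successor (e.g. w0 R w0).
Reflexive (axiom T): yes — every world is R-related to itself.
So F validates K, K4; K45 would additionally require R to be Euclidean. The strongest is K4.

K4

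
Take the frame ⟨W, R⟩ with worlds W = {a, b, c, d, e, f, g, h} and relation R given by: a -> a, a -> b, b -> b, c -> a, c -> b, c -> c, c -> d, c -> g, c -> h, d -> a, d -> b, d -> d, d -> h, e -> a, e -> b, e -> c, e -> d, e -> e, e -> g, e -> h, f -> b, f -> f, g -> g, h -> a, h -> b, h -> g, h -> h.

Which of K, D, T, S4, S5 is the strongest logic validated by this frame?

T

Serial (axiom D): yes — every world has a successor (e.g. a R a).
Reflexive (axiom T): yes — every world is R-related to itself.
Transitive (axiom 4): no — d R h and h R g, but not d R g.
Euclidean (axiom 5): no — c R a and c R d, but not a R d.
So F validates K, D, T; S4 would additionally require R to be transitive. The strongest is T.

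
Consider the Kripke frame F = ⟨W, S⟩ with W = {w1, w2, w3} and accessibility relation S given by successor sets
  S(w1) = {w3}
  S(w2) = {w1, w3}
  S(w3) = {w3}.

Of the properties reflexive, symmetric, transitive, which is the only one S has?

Reflexive: no — w1 is not related to itself.
Symmetric: no — w1 S w3 but not w3 S w1.
Transitive: yes — every two-step S-path is closed by a direct edge.
Only transitive holds.

transitive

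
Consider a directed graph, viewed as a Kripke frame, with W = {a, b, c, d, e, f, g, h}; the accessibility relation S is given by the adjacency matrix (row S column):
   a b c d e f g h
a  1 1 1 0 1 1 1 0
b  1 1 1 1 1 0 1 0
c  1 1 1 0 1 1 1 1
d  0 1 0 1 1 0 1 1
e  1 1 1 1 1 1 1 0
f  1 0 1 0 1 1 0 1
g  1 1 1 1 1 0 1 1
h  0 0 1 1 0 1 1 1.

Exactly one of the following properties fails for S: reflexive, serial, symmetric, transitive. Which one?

Reflexive: yes — every world is S-related to itself.
Serial: yes — every world has a successor (e.g. a S a).
Symmetric: yes — every pair in S has its reverse in S.
Transitive: no — a S b and b S d, but not a S d.
Only transitive fails.

transitive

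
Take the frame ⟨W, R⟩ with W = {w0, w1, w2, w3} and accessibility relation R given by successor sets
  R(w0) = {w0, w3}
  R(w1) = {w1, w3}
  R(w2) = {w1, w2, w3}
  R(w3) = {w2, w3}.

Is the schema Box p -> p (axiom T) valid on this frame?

Yes

Axiom T corresponds to the accessibility relation being reflexive.
Reflexive: yes — every world is R-related to itself.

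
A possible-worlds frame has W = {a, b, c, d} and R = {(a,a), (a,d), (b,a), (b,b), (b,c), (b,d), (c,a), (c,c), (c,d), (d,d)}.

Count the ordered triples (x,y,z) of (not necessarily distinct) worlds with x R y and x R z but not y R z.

10

Enumerating: (a,d,a), (b,a,b), (b,a,c), (b,c,b), (b,d,a), (b,d,b), (b,d,c), (c,a,c), (c,d,a), (c,d,c).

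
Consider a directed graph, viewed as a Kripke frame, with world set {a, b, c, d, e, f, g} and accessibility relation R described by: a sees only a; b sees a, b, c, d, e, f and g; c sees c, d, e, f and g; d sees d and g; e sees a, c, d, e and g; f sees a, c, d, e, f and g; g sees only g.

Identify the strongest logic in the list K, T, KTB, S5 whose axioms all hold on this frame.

Reflexive (axiom T): yes — every world is R-related to itself.
Symmetric (axiom B): no — b R a but not a R b.
Euclidean (axiom 5): no — b R a and b R c, but not a R c.
So F validates K, T; KTB would additionally require R to be symmetric. The strongest is T.

T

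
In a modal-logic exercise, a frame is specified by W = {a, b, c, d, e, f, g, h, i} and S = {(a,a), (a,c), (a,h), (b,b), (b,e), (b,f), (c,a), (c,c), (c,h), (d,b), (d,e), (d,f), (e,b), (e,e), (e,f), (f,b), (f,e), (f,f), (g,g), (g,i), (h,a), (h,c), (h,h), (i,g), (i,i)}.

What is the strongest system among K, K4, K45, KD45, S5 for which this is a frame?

KD45

Transitive (axiom 4): yes — every two-step S-path is closed by a direct edge.
Euclidean (axiom 5): yes — any two successors of a common world are S-related.
Serial (axiom D): yes — every world has a successor (e.g. a S a).
Reflexive (axiom T): no — d is not related to itself.
So F validates K, K4, K45, KD45; S5 would additionally require S to be reflexive. The strongest is KD45.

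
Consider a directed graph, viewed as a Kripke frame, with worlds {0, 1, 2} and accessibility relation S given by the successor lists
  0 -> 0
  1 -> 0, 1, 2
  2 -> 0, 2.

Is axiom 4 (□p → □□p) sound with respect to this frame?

Yes

By correspondence theory, 4 is valid on a frame iff S is transitive.
Transitive: yes — every two-step S-path is closed by a direct edge.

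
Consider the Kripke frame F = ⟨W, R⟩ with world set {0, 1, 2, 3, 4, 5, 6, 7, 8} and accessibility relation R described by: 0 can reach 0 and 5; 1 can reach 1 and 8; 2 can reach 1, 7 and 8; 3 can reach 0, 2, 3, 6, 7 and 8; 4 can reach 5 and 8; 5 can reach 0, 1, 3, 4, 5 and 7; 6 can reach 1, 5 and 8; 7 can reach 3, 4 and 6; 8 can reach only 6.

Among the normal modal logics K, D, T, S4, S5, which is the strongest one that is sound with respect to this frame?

D

Serial (axiom D): yes — every world has a successor (e.g. 0 R 0).
Reflexive (axiom T): no — 2 is not related to itself.
Transitive (axiom 4): no — 0 R 5 and 5 R 1, but not 0 R 1.
Euclidean (axiom 5): no — 2 R 1 and 2 R 7, but not 1 R 7.
So F validates K, D; T would additionally require R to be reflexive. The strongest is D.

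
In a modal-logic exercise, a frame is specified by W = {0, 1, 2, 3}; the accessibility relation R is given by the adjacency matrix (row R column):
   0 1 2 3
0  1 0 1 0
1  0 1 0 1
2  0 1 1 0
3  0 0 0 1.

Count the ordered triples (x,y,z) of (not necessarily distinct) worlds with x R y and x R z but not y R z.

Enumerating: (0,2,0), (1,3,1), (2,1,2).

3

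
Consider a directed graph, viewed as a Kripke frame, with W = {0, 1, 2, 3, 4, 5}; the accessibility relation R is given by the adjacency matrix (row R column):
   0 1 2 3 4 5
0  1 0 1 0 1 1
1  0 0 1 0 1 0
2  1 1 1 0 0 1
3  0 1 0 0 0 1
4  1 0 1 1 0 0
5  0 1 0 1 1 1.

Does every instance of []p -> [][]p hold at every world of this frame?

No

Axiom 4 corresponds to the accessibility relation being transitive.
Transitive: no — 0 R 2 and 2 R 1, but not 0 R 1.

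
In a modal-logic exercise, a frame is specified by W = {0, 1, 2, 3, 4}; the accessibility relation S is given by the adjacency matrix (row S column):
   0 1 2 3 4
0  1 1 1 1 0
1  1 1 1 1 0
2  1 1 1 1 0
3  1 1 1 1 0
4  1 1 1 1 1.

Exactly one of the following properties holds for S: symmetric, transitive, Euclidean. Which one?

transitive

Symmetric: no — 4 S 0 but not 0 S 4.
Transitive: yes — every two-step S-path is closed by a direct edge.
Euclidean: no — 4 S 0 and 4 S 4, but not 0 S 4.
Only transitive holds.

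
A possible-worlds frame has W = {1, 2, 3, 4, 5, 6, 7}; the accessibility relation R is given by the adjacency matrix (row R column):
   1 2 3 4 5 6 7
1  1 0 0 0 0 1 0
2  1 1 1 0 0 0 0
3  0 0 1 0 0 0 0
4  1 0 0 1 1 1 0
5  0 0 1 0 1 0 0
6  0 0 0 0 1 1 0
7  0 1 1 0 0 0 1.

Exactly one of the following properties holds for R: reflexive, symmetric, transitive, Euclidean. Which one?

Reflexive: yes — every world is R-related to itself.
Symmetric: no — 1 R 6 but not 6 R 1.
Transitive: no — 1 R 6 and 6 R 5, but not 1 R 5.
Euclidean: no — 2 R 1 and 2 R 3, but not 1 R 3.
Only reflexive holds.

reflexive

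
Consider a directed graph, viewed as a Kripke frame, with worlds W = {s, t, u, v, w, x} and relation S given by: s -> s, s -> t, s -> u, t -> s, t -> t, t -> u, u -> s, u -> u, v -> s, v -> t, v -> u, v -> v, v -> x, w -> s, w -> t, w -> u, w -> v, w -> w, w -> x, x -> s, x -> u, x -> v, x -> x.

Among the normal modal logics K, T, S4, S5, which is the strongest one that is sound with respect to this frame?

Reflexive (axiom T): yes — every world is S-related to itself.
Transitive (axiom 4): no — u S s and s S t, but not u S t.
Euclidean (axiom 5): no — s S u and s S t, but not u S t.
So F validates K, T; S4 would additionally require S to be transitive. The strongest is T.

T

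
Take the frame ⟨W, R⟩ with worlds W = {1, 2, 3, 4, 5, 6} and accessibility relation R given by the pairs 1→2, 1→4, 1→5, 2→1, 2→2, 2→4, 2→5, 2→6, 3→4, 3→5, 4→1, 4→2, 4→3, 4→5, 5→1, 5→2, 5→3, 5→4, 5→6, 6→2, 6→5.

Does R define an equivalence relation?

Reflexive: no — 1 is not related to itself.
Symmetric: yes — every pair in R has its reverse in R.
Transitive: no — 1 R 2 and 2 R 6, but not 1 R 6.
So R is not an equivalence relation.

No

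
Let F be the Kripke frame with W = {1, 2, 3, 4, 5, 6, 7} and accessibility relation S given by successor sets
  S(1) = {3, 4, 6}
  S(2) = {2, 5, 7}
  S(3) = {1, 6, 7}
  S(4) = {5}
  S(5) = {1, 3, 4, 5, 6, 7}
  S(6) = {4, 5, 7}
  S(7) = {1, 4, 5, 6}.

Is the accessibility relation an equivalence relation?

No

Reflexive: no — 1 is not related to itself.
Symmetric: no — 1 S 4 but not 4 S 1.
Transitive: no — 1 S 3 and 3 S 7, but not 1 S 7.
So S is not an equivalence relation.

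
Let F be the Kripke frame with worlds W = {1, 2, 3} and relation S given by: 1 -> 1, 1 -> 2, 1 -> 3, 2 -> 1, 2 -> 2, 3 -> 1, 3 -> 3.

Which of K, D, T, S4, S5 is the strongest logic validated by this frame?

Serial (axiom D): yes — every world has a successor (e.g. 1 S 1).
Reflexive (axiom T): yes — every world is S-related to itself.
Transitive (axiom 4): no — 2 S 1 and 1 S 3, but not 2 S 3.
Euclidean (axiom 5): no — 1 S 2 and 1 S 3, but not 2 S 3.
So F validates K, D, T; S4 would additionally require S to be transitive. The strongest is T.

T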